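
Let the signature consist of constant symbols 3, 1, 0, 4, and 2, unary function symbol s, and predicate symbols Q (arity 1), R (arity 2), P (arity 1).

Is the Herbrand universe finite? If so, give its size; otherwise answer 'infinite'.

infinite

The signature has at least one function symbol (s, arity 1) and at least one constant (3).
Iterating s gives infinitely many distinct ground terms: 3, s(3), s(s(3)), ...
So the Herbrand universe is infinite.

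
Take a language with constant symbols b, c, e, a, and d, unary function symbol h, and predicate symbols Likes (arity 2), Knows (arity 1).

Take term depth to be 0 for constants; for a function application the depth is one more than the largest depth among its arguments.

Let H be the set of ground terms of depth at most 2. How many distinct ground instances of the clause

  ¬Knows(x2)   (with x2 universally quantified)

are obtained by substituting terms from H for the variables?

Ground terms of depth ≤ 2:
  If N_k denotes the number of depth-≤k ground terms, the 5 constants give N_0 = 5, and each function symbol of arity r contributes N_{k-1}^r new terms at level k: N_k = 5 + N_{k-1}.
  N_0 = 5
  N_1 = 5 + 5 = 10
  N_2 = 5 + 10 = 15
So there are 15 ground terms available for substitution.
The variable x2 ranges independently over the available ground terms, and distinct assignments produce distinct instances.
Number of ground instances = 15.

15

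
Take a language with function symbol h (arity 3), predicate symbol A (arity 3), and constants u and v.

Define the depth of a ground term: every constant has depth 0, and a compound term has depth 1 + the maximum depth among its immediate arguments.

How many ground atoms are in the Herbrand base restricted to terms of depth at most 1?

1000

First count ground terms of depth ≤ 1.
Let N_k = |{terms of depth ≤ k}|. Then N_0 = 2 and N_k = 2 + N_{k-1}^3 for k ≥ 1 (one summand per function symbol, arity giving the exponent).
N_0 = 2
N_1 = 2 + 2^3 = 10
So |H| = 10.
Ground atoms are formed by filling each argument slot of a predicate with a term from H, so an r-ary predicate gives |H|^r atoms:
  A: 10^3 = 1000
Total ground atoms: 1000.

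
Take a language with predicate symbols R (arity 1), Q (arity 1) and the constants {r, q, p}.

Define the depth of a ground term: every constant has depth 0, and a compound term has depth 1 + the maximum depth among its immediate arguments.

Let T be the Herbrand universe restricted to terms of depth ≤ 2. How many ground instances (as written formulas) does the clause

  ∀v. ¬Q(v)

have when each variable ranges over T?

3

Ground terms of depth ≤ 2:
  With no function symbols every ground term is a constant, so there are exactly 3 ground terms at every depth bound.
  N_0 = 3
  N_1 = 3
  N_2 = 3
  Explicitly: r, q, p.
So there are 3 ground terms available for substitution.
The clause has 1 distinct variable (v), which appears in the body. In the free term algebra distinct substitutions yield syntactically distinct ground instances.
Number of ground instances = 3.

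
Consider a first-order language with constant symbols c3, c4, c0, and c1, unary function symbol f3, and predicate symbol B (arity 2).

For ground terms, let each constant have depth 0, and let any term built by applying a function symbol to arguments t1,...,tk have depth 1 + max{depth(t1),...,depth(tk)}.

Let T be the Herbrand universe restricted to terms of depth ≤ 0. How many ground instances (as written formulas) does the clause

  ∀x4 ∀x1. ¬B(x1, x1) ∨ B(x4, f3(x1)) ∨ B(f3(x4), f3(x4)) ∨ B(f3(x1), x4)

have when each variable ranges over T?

16

Ground terms of depth ≤ 0:
  Write N_k for the number of ground terms of depth ≤ k. A term of depth ≤ k is either a constant or a function symbol applied to arguments of depth ≤ k−1, so N_k = 4 + N_{k-1}.
  N_0 = 4
So there are 4 ground terms available for substitution.
Each of x4, x1 ranges independently over the available ground terms, and distinct assignments produce distinct instances.
Number of ground instances = 4^2 = 16.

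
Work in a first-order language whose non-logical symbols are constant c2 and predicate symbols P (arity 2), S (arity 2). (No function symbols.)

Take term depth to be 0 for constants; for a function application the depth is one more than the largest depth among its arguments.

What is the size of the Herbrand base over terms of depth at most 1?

2

First count ground terms of depth ≤ 1.
With no function symbols every ground term is a constant, so there is exactly 1 ground term at every depth bound.
N_0 = 1
N_1 = 1
Explicitly: c2.
So |H| = 1.
A ground atom is a predicate applied to a tuple of terms from H, so the count is the sum over predicates of |H|^arity:
  P: 1^2 = 1;  S: 1^2 = 1
Total ground atoms: 1 + 1 = 2.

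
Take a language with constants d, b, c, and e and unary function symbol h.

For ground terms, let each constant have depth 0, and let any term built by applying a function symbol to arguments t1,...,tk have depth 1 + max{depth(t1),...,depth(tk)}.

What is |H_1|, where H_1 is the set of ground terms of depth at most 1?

8

Write N_k for the number of ground terms of depth ≤ k. A term of depth ≤ k is either a constant or a function symbol applied to arguments of depth ≤ k−1, so N_k = 4 + N_{k-1}.
N_0 = 4
N_1 = 4 + 4 = 8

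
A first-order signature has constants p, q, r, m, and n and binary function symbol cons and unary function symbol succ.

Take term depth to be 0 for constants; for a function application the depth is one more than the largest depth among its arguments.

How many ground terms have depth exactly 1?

30

Let N_k count ground terms of depth at most k. Each non-constant term of depth ≤ k is some function symbol applied to depth-≤(k−1) arguments, giving N_k = 5 + N_{k-1}^2 + N_{k-1}.
N_0 = 5
N_1 = 5 + 5^2 + 5 = 35
Terms of depth exactly 1: N_1 − N_0 = 35 − 5 = 30.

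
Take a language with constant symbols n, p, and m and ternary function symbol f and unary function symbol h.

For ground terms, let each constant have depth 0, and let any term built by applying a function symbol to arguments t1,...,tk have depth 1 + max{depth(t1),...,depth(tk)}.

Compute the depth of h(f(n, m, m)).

2

depth(f(n, m, m)) = 1 + max(0, 0, 0) = 1
depth(h(f(n, m, m))) = 1 + depth(f(n, m, m)) = 1 + 1 = 2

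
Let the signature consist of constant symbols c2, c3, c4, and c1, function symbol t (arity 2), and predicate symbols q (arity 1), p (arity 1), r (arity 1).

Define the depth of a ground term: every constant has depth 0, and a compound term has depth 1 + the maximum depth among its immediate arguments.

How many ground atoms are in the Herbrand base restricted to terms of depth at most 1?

60

First count ground terms of depth ≤ 1.
Let N_k = |{terms of depth ≤ k}|. Then N_0 = 4 and N_k = 4 + N_{k-1}^2 for k ≥ 1 (one summand per function symbol, arity giving the exponent).
N_0 = 4
N_1 = 4 + 4^2 = 20
So |H| = 20.
For each predicate symbol, the number of ground atoms is |H| raised to its arity; summing:
  q: 20;  p: 20;  r: 20
Total ground atoms: 20 + 20 + 20 = 60.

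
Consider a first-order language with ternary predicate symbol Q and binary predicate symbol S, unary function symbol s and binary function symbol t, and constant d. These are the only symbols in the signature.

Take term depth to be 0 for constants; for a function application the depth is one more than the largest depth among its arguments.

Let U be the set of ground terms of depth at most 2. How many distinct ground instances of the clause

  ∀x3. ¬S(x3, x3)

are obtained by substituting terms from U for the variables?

13

Ground terms of depth ≤ 2:
  Write N_k for the number of ground terms of depth ≤ k. A term of depth ≤ k is either a constant or a function symbol applied to arguments of depth ≤ k−1, so N_k = 1 + N_{k-1} + N_{k-1}^2.
  N_0 = 1
  N_1 = 1 + 1 + 1^2 = 3
  N_2 = 1 + 3 + 3^2 = 13
So there are 13 ground terms available for substitution.
There is 1 variable to instantiate (x3),  occurring in at least one literal, so different choices give different ground instances.
Number of ground instances = 13.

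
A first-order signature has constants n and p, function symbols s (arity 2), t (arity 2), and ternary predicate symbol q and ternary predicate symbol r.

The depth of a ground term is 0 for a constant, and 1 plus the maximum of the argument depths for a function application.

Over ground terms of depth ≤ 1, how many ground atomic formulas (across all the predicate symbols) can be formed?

First count ground terms of depth ≤ 1.
Let N_k = |{terms of depth ≤ k}|. Then N_0 = 2 and N_k = 2 + N_{k-1}^2 + N_{k-1}^2 for k ≥ 1 (one summand per function symbol, arity giving the exponent).
N_0 = 2
N_1 = 2 + 2^2 + 2^2 = 10
Explicitly: n, p, s(n, n), s(n, p), s(p, n), s(p, p), t(n, n), t(n, p), t(p, n), t(p, p).
So |H| = 10.
A ground atom is a predicate applied to a tuple of terms from H, so the count is the sum over predicates of |H|^arity:
  q: 10^3 = 1000;  r: 10^3 = 1000
Total ground atoms: 1000 + 1000 = 2000.

2000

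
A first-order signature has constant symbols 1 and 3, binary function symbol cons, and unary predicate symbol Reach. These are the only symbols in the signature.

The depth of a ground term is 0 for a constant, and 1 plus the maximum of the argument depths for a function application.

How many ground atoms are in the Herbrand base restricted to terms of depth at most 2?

First count ground terms of depth ≤ 2.
Let N_k = |{terms of depth ≤ k}|. Then N_0 = 2 and N_k = 2 + N_{k-1}^2 for k ≥ 1 (one summand per function symbol, arity giving the exponent).
N_0 = 2
N_1 = 2 + 2^2 = 6
N_2 = 2 + 6^2 = 38
So |H| = 38.
A ground atom is a predicate applied to a tuple of terms from H, so the count is the sum over predicates of |H|^arity:
  Reach: 38
Total ground atoms: 38.

38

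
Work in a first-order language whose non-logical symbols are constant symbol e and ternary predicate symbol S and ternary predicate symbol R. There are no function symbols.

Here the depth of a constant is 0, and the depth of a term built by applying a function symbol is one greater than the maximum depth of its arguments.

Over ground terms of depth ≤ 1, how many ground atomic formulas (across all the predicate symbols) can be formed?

First count ground terms of depth ≤ 1.
With no function symbols every ground term is a constant, so there is exactly 1 ground term at every depth bound.
N_0 = 1
N_1 = 1
Explicitly: e.
So |H| = 1.
Ground atoms are formed by filling each argument slot of a predicate with a term from H, so an r-ary predicate gives |H|^r atoms:
  S: 1^3 = 1;  R: 1^3 = 1
Total ground atoms: 1 + 1 = 2.

2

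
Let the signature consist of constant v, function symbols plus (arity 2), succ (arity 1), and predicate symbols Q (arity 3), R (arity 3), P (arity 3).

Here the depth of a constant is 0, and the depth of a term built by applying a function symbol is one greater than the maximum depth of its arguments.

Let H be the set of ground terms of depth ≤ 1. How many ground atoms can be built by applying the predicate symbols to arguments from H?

81

First count ground terms of depth ≤ 1.
If N_k denotes the number of depth-≤k ground terms, the 1 constant gives N_0 = 1, and each function symbol of arity r contributes N_{k-1}^r new terms at level k: N_k = 1 + N_{k-1}^2 + N_{k-1}.
N_0 = 1
N_1 = 1 + 1^2 + 1 = 3
Explicitly: v, plus(v, v), succ(v).
So |H| = 3.
A ground atom is a predicate applied to a tuple of terms from H, so the count is the sum over predicates of |H|^arity:
  Q: 3^3 = 27;  R: 3^3 = 27;  P: 3^3 = 27
Total ground atoms: 27 + 27 + 27 = 81.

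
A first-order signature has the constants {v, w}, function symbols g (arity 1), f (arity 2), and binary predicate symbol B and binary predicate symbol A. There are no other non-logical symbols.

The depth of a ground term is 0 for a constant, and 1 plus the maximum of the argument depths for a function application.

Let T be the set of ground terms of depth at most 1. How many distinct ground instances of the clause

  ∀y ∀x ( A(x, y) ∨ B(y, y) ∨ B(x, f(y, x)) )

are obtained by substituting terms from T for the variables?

64

Ground terms of depth ≤ 1:
  Let N_k = |{terms of depth ≤ k}|. Then N_0 = 2 and N_k = 2 + N_{k-1} + N_{k-1}^2 for k ≥ 1 (one summand per function symbol, arity giving the exponent).
  N_0 = 2
  N_1 = 2 + 2 + 2^2 = 8
  Explicitly: v, w, g(v), g(w), f(v, v), f(v, w), f(w, v), f(w, w).
So there are 8 ground terms available for substitution.
There are 2 variables to instantiate (y, x), each occurring in at least one literal, so different choices give different ground instances.
Number of ground instances = 8^2 = 64.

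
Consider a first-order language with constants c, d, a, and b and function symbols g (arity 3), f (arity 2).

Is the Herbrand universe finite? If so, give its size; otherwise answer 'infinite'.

infinite

The signature has at least one function symbol (g, arity 3) and at least one constant (c).
Iterating g gives infinitely many distinct ground terms: c, g(c, c, c), g(g(c, c, c), g(c, c, c), g(c, c, c)), ...
So the Herbrand universe is infinite.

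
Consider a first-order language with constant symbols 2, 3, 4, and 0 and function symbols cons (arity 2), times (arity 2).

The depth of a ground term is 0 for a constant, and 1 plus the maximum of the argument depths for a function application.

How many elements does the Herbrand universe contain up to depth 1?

36

Write N_k for the number of ground terms of depth ≤ k. A term of depth ≤ k is either a constant or a function symbol applied to arguments of depth ≤ k−1, so N_k = 4 + N_{k-1}^2 + N_{k-1}^2.
N_0 = 4
N_1 = 4 + 4^2 + 4^2 = 36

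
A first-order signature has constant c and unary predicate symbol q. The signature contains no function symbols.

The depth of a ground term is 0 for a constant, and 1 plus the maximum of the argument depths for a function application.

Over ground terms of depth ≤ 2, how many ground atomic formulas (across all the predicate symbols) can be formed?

1

First count ground terms of depth ≤ 2.
With no function symbols every ground term is a constant, so there is exactly 1 ground term at every depth bound.
N_0 = 1
N_1 = 1
N_2 = 1
So |H| = 1.
Each predicate of arity r yields |H|^r ground atoms (one per choice of an r-tuple from H):
  q: 1
Total ground atoms: 1.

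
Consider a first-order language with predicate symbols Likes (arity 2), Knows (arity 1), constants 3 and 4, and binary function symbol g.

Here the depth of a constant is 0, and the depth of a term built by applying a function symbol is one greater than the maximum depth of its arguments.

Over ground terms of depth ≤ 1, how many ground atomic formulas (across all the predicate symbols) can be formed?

First count ground terms of depth ≤ 1.
If N_k denotes the number of depth-≤k ground terms, the 2 constants give N_0 = 2, and each function symbol of arity r contributes N_{k-1}^r new terms at level k: N_k = 2 + N_{k-1}^2.
N_0 = 2
N_1 = 2 + 2^2 = 6
Explicitly: 3, 4, g(3, 3), g(3, 4), g(4, 3), g(4, 4).
So |H| = 6.
Each predicate of arity r yields |H|^r ground atoms (one per choice of an r-tuple from H):
  Likes: 6^2 = 36;  Knows: 6
Total ground atoms: 36 + 6 = 42.

42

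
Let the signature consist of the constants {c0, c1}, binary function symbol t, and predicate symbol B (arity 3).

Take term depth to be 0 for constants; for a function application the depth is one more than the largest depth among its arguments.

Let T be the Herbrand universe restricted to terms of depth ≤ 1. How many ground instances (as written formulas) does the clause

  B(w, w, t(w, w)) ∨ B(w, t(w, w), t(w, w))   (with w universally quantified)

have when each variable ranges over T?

6

Ground terms of depth ≤ 1:
  If N_k denotes the number of depth-≤k ground terms, the 2 constants give N_0 = 2, and each function symbol of arity r contributes N_{k-1}^r new terms at level k: N_k = 2 + N_{k-1}^2.
  N_0 = 2
  N_1 = 2 + 2^2 = 6
  Explicitly: c0, c1, t(c0, c0), t(c0, c1), t(c1, c0), t(c1, c1).
So there are 6 ground terms available for substitution.
The body mentions the single quantified variable w; since ground terms form a free algebra, no two substitutions collapse to the same formula.
Number of ground instances = 6.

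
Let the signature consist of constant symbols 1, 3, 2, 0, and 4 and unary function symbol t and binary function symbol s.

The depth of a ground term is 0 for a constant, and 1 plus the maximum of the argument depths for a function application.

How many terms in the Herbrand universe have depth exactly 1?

30

If N_k denotes the number of depth-≤k ground terms, the 5 constants give N_0 = 5, and each function symbol of arity r contributes N_{k-1}^r new terms at level k: N_k = 5 + N_{k-1} + N_{k-1}^2.
N_0 = 5
N_1 = 5 + 5 + 5^2 = 35
Terms of depth exactly 1: N_1 − N_0 = 35 − 5 = 30.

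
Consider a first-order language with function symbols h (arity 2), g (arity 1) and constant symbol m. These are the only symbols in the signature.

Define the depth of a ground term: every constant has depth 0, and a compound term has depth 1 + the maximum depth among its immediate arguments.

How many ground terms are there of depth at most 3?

183

Let N_k = |{terms of depth ≤ k}|. Then N_0 = 1 and N_k = 1 + N_{k-1}^2 + N_{k-1} for k ≥ 1 (one summand per function symbol, arity giving the exponent).
N_0 = 1
N_1 = 1 + 1^2 + 1 = 3
N_2 = 1 + 3^2 + 3 = 13
N_3 = 1 + 13^2 + 13 = 183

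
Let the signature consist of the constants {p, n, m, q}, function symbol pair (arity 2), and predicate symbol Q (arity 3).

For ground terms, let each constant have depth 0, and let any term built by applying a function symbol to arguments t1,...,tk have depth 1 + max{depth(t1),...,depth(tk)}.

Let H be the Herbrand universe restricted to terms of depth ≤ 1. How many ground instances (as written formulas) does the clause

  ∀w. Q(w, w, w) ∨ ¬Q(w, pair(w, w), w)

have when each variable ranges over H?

Ground terms of depth ≤ 1:
  Let N_k count ground terms of depth at most k. Each non-constant term of depth ≤ k is some function symbol applied to depth-≤(k−1) arguments, giving N_k = 4 + N_{k-1}^2.
  N_0 = 4
  N_1 = 4 + 4^2 = 20
So there are 20 ground terms available for substitution.
The body mentions the single quantified variable w; since ground terms form a free algebra, no two substitutions collapse to the same formula.
Number of ground instances = 20.

20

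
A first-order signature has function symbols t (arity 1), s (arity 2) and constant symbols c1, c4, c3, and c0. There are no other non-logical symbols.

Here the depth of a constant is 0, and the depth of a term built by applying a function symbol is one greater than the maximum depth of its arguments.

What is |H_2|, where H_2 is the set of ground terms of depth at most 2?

Count level by level. With function symbols t/1, s/2, the terms of depth ≤ k are the 4 constants together with each function applied to depth-≤(k−1) tuples, so N_k = 4 + N_{k-1} + N_{k-1}^2.
N_0 = 4
N_1 = 4 + 4 + 4^2 = 24
N_2 = 4 + 24 + 24^2 = 604

604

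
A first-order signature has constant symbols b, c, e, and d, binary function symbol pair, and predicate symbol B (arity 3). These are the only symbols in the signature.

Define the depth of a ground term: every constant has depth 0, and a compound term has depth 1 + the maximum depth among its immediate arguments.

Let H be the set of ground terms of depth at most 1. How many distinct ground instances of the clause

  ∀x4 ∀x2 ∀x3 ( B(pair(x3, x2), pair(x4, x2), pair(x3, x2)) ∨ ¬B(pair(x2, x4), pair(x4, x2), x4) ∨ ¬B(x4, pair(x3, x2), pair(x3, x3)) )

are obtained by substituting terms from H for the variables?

8000

Ground terms of depth ≤ 1:
  Let N_k count ground terms of depth at most k. Each non-constant term of depth ≤ k is some function symbol applied to depth-≤(k−1) arguments, giving N_k = 4 + N_{k-1}^2.
  N_0 = 4
  N_1 = 4 + 4^2 = 20
So there are 20 ground terms available for substitution.
Each of x4, x2, x3 ranges independently over the available ground terms, and distinct assignments produce distinct instances.
Number of ground instances = 20^3 = 8000.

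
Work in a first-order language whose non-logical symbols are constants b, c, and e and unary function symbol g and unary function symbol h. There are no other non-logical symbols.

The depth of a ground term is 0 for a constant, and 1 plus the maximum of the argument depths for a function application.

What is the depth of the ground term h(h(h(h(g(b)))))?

5

depth(g(b)) = 1 + depth(b) = 1 + 0 = 1
depth(h(g(b))) = 1 + depth(g(b)) = 1 + 1 = 2
depth(h(h(g(b)))) = 1 + depth(h(g(b))) = 1 + 2 = 3
depth(h(h(h(g(b))))) = 1 + depth(h(h(g(b)))) = 1 + 3 = 4
depth(h(h(h(h(g(b)))))) = 1 + depth(h(h(h(g(b))))) = 1 + 4 = 5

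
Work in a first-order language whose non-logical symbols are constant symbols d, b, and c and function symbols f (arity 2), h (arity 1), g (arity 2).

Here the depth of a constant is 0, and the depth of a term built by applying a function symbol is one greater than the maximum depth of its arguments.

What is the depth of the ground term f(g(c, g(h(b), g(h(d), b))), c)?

5

depth(h(b)) = 1 + depth(b) = 1 + 0 = 1
depth(h(d)) = 1 + depth(d) = 1 + 0 = 1
depth(g(h(d), b)) = 1 + max(1, 0) = 2
depth(g(h(b), g(h(d), b))) = 1 + max(1, 2) = 3
depth(g(c, g(h(b), g(h(d), b)))) = 1 + max(0, 3) = 4
depth(f(g(c, g(h(b), g(h(d), b))), c)) = 1 + max(4, 0) = 5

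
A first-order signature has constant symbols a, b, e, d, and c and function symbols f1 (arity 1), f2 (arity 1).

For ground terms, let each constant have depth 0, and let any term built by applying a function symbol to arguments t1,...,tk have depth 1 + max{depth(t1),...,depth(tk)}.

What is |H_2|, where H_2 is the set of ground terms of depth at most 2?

Count level by level. With function symbols f1/1, f2/1, the terms of depth ≤ k are the 5 constants together with each function applied to depth-≤(k−1) tuples, so N_k = 5 + N_{k-1} + N_{k-1}.
N_0 = 5
N_1 = 5 + 5 + 5 = 15
N_2 = 5 + 15 + 15 = 35

35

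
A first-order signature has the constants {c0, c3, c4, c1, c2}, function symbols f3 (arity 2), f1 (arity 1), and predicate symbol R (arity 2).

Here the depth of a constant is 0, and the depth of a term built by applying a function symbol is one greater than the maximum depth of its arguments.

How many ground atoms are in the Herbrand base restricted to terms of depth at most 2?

1600225

First count ground terms of depth ≤ 2.
Let N_k count ground terms of depth at most k. Each non-constant term of depth ≤ k is some function symbol applied to depth-≤(k−1) arguments, giving N_k = 5 + N_{k-1}^2 + N_{k-1}.
N_0 = 5
N_1 = 5 + 5^2 + 5 = 35
N_2 = 5 + 35^2 + 35 = 1265
So |H| = 1265.
A ground atom is a predicate applied to a tuple of terms from H, so the count is the sum over predicates of |H|^arity:
  R: 1265^2 = 1600225
Total ground atoms: 1600225.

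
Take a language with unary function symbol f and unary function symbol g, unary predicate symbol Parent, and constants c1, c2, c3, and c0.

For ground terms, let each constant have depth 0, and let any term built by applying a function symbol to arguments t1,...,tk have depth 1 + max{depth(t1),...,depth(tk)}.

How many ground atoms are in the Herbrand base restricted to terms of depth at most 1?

First count ground terms of depth ≤ 1.
If N_k denotes the number of depth-≤k ground terms, the 4 constants give N_0 = 4, and each function symbol of arity r contributes N_{k-1}^r new terms at level k: N_k = 4 + N_{k-1} + N_{k-1}.
N_0 = 4
N_1 = 4 + 4 + 4 = 12
Explicitly: c1, c2, c3, c0, f(c1), f(c2), f(c3), f(c0), g(c1), g(c2), g(c3), g(c0).
So |H| = 12.
A ground atom is a predicate applied to a tuple of terms from H, so the count is the sum over predicates of |H|^arity:
  Parent: 12
Total ground atoms: 12.

12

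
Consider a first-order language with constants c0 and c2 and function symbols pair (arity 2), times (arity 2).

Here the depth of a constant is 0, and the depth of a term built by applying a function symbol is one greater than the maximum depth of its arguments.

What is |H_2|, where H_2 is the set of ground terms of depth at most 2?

202

Write N_k for the number of ground terms of depth ≤ k. A term of depth ≤ k is either a constant or a function symbol applied to arguments of depth ≤ k−1, so N_k = 2 + N_{k-1}^2 + N_{k-1}^2.
N_0 = 2
N_1 = 2 + 2^2 + 2^2 = 10
N_2 = 2 + 10^2 + 10^2 = 202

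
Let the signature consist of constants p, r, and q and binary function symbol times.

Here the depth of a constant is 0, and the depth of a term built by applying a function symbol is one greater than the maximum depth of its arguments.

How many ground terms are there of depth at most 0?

3

Write N_k for the number of ground terms of depth ≤ k. A term of depth ≤ k is either a constant or a function symbol applied to arguments of depth ≤ k−1, so N_k = 3 + N_{k-1}^2.
N_0 = 3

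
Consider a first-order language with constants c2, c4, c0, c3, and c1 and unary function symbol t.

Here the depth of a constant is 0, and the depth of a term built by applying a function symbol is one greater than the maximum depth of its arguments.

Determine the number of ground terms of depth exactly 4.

Let N_k count ground terms of depth at most k. Each non-constant term of depth ≤ k is some function symbol applied to depth-≤(k−1) arguments, giving N_k = 5 + N_{k-1}.
N_0 = 5
N_1 = 5 + 5 = 10
N_2 = 5 + 10 = 15
N_3 = 5 + 15 = 20
N_4 = 5 + 20 = 25
Terms of depth exactly 4: N_4 − N_3 = 25 − 20 = 5.

5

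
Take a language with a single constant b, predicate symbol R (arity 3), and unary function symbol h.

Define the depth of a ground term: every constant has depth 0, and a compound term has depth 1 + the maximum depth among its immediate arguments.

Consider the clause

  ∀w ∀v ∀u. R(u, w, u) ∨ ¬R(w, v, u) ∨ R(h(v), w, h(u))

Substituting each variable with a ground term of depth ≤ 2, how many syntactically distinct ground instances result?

27

Ground terms of depth ≤ 2:
  Let N_k count ground terms of depth at most k. Each non-constant term of depth ≤ k is some function symbol applied to depth-≤(k−1) arguments, giving N_k = 1 + N_{k-1}.
  N_0 = 1
  N_1 = 1 + 1 = 2
  N_2 = 1 + 2 = 3
So there are 3 ground terms available for substitution.
Each of w, v, u ranges independently over the available ground terms, and distinct assignments produce distinct instances.
Number of ground instances = 3^3 = 27.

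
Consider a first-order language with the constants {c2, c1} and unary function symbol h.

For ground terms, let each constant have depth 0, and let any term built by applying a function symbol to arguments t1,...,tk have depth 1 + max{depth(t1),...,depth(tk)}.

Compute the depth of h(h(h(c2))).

depth(h(c2)) = 1 + depth(c2) = 1 + 0 = 1
depth(h(h(c2))) = 1 + depth(h(c2)) = 1 + 1 = 2
depth(h(h(h(c2)))) = 1 + depth(h(h(c2))) = 1 + 2 = 3

3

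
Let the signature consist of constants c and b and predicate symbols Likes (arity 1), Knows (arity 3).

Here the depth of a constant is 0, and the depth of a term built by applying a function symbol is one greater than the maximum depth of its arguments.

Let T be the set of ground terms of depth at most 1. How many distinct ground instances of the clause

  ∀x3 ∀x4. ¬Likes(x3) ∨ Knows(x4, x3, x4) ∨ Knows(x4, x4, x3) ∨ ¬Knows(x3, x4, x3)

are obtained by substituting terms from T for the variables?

4

Ground terms of depth ≤ 1:
  With no function symbols every ground term is a constant, so there are exactly 2 ground terms at every depth bound.
  N_0 = 2
  N_1 = 2
So there are 2 ground terms available for substitution.
The clause has 2 distinct variables (x3, x4), each appearing in the body. In the free term algebra distinct substitutions yield syntactically distinct ground instances.
Number of ground instances = 2^2 = 4.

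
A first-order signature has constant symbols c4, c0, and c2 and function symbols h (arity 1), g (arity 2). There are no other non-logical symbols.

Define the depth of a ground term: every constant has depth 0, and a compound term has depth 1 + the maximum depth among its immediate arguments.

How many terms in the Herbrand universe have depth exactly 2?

228

Write N_k for the number of ground terms of depth ≤ k. A term of depth ≤ k is either a constant or a function symbol applied to arguments of depth ≤ k−1, so N_k = 3 + N_{k-1} + N_{k-1}^2.
N_0 = 3
N_1 = 3 + 3 + 3^2 = 15
N_2 = 3 + 15 + 15^2 = 243
Terms of depth exactly 2: N_2 − N_1 = 243 − 15 = 228.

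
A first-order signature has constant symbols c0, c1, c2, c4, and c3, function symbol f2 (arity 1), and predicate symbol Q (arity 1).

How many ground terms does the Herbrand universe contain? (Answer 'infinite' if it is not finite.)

infinite

The signature has at least one function symbol (f2, arity 1) and at least one constant (c0).
Iterating f2 gives infinitely many distinct ground terms: c0, f2(c0), f2(f2(c0)), ...
So the Herbrand universe is infinite.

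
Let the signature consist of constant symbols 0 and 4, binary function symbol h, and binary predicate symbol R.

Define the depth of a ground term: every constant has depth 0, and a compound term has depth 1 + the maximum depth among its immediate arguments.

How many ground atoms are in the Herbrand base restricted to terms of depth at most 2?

First count ground terms of depth ≤ 2.
Let N_k = |{terms of depth ≤ k}|. Then N_0 = 2 and N_k = 2 + N_{k-1}^2 for k ≥ 1 (one summand per function symbol, arity giving the exponent).
N_0 = 2
N_1 = 2 + 2^2 = 6
N_2 = 2 + 6^2 = 38
So |H| = 38.
Ground atoms are formed by filling each argument slot of a predicate with a term from H, so an r-ary predicate gives |H|^r atoms:
  R: 38^2 = 1444
Total ground atoms: 1444.

1444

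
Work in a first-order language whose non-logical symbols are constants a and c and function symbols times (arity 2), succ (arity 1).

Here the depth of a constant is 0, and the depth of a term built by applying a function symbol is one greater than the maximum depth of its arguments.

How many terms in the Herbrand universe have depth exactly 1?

Let N_k = |{terms of depth ≤ k}|. Then N_0 = 2 and N_k = 2 + N_{k-1}^2 + N_{k-1} for k ≥ 1 (one summand per function symbol, arity giving the exponent).
N_0 = 2
N_1 = 2 + 2^2 + 2 = 8
Terms of depth exactly 1: N_1 − N_0 = 8 − 2 = 6.

6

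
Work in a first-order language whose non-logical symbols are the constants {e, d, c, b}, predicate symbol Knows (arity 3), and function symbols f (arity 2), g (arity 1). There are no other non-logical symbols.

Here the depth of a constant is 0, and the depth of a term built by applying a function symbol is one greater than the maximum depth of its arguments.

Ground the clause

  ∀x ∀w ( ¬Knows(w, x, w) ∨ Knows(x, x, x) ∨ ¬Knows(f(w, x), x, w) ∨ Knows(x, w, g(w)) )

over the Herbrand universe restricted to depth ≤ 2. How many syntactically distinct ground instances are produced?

364816

Ground terms of depth ≤ 2:
  Count level by level. With function symbols f/2, g/1, the terms of depth ≤ k are the 4 constants together with each function applied to depth-≤(k−1) tuples, so N_k = 4 + N_{k-1}^2 + N_{k-1}.
  N_0 = 4
  N_1 = 4 + 4^2 + 4 = 24
  N_2 = 4 + 24^2 + 24 = 604
So there are 604 ground terms available for substitution.
Each of x, w ranges independently over the available ground terms, and distinct assignments produce distinct instances.
Number of ground instances = 604^2 = 364816.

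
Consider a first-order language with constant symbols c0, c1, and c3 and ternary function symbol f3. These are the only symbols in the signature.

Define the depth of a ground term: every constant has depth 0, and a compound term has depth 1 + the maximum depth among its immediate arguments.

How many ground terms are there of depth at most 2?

27003

Let N_k = |{terms of depth ≤ k}|. Then N_0 = 3 and N_k = 3 + N_{k-1}^3 for k ≥ 1 (one summand per function symbol, arity giving the exponent).
N_0 = 3
N_1 = 3 + 3^3 = 30
N_2 = 3 + 30^3 = 27003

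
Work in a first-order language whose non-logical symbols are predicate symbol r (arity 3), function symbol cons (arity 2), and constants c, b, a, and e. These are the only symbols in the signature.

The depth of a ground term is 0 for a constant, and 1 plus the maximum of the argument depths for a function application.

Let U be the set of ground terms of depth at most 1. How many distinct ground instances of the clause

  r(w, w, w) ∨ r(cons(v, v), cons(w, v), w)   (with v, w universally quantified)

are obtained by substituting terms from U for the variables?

400

Ground terms of depth ≤ 1:
  Write N_k for the number of ground terms of depth ≤ k. A term of depth ≤ k is either a constant or a function symbol applied to arguments of depth ≤ k−1, so N_k = 4 + N_{k-1}^2.
  N_0 = 4
  N_1 = 4 + 4^2 = 20
So there are 20 ground terms available for substitution.
There are 2 variables to instantiate (v, w), each occurring in at least one literal, so different choices give different ground instances.
Number of ground instances = 20^2 = 400.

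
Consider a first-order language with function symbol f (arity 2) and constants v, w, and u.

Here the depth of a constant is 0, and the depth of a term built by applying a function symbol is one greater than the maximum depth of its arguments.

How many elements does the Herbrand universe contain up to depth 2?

Write N_k for the number of ground terms of depth ≤ k. A term of depth ≤ k is either a constant or a function symbol applied to arguments of depth ≤ k−1, so N_k = 3 + N_{k-1}^2.
N_0 = 3
N_1 = 3 + 3^2 = 12
N_2 = 3 + 12^2 = 147

147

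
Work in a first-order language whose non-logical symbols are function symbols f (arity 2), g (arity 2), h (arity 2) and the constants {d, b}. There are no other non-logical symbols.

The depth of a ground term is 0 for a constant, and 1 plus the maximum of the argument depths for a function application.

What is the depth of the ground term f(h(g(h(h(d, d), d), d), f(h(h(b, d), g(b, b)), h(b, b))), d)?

5

depth(h(d, d)) = 1 + max(0, 0) = 1
depth(h(h(d, d), d)) = 1 + max(1, 0) = 2
depth(g(h(h(d, d), d), d)) = 1 + max(2, 0) = 3
depth(h(b, d)) = 1 + max(0, 0) = 1
depth(g(b, b)) = 1 + max(0, 0) = 1
depth(h(h(b, d), g(b, b))) = 1 + max(1, 1) = 2
depth(h(b, b)) = 1 + max(0, 0) = 1
depth(f(h(h(b, d), g(b, b)), h(b, b))) = 1 + max(2, 1) = 3
depth(h(g(h(h(d, d), d), d), f(h(h(b, d), g(b, b)), h(b, b)))) = 1 + max(3, 3) = 4
depth(f(h(g(h(h(d, d), d), d), f(h(h(b, d), g(b, b)), h(b, b))), d)) = 1 + max(4, 0) = 5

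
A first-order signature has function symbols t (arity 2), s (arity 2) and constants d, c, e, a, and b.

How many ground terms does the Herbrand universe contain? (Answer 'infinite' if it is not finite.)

The signature has at least one function symbol (t, arity 2) and at least one constant (d).
Iterating t gives infinitely many distinct ground terms: d, t(d, d), t(t(d, d), t(d, d)), ...
So the Herbrand universe is infinite.

infinite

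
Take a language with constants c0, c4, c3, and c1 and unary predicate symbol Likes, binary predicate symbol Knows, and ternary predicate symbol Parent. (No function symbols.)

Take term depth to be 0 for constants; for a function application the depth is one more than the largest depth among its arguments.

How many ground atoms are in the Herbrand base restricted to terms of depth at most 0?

84

First count ground terms of depth ≤ 0.
With no function symbols every ground term is a constant, so there are exactly 4 ground terms at every depth bound.
N_0 = 4
So |H| = 4.
Ground atoms are formed by filling each argument slot of a predicate with a term from H, so an r-ary predicate gives |H|^r atoms:
  Likes: 4;  Knows: 4^2 = 16;  Parent: 4^3 = 64
Total ground atoms: 4 + 16 + 64 = 84.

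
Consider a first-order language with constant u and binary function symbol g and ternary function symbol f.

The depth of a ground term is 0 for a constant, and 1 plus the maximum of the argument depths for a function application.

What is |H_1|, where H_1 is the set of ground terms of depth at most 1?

3

Count level by level. With function symbols g/2, f/3, the terms of depth ≤ k are the 1 constant together with each function applied to depth-≤(k−1) tuples, so N_k = 1 + N_{k-1}^2 + N_{k-1}^3.
N_0 = 1
N_1 = 1 + 1^2 + 1^3 = 3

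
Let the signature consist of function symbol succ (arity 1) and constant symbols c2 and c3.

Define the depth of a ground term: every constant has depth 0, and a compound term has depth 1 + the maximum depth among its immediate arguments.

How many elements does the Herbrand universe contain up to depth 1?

Write N_k for the number of ground terms of depth ≤ k. A term of depth ≤ k is either a constant or a function symbol applied to arguments of depth ≤ k−1, so N_k = 2 + N_{k-1}.
N_0 = 2
N_1 = 2 + 2 = 4
Explicitly: c2, c3, succ(c2), succ(c3).

4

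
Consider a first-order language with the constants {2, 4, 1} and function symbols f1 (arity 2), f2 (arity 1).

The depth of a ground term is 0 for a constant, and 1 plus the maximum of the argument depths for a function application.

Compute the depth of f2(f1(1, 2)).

depth(f1(1, 2)) = 1 + max(0, 0) = 1
depth(f2(f1(1, 2))) = 1 + depth(f1(1, 2)) = 1 + 1 = 2

2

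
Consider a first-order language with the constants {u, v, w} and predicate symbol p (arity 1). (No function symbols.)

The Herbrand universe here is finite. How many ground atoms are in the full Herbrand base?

3

With no function symbols, the Herbrand universe is just the 3 constants.
Ground atoms per predicate: p: 3.
Herbrand base size = 3 = 3.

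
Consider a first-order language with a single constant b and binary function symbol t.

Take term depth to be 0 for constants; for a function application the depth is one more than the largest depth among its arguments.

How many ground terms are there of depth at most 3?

Let N_k = |{terms of depth ≤ k}|. Then N_0 = 1 and N_k = 1 + N_{k-1}^2 for k ≥ 1 (one summand per function symbol, arity giving the exponent).
N_0 = 1
N_1 = 1 + 1^2 = 2
N_2 = 1 + 2^2 = 5
N_3 = 1 + 5^2 = 26

26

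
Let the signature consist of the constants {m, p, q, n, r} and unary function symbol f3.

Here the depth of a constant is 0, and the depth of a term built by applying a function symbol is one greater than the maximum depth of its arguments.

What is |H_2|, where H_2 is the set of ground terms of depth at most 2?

If N_k denotes the number of depth-≤k ground terms, the 5 constants give N_0 = 5, and each function symbol of arity r contributes N_{k-1}^r new terms at level k: N_k = 5 + N_{k-1}.
N_0 = 5
N_1 = 5 + 5 = 10
N_2 = 5 + 10 = 15

15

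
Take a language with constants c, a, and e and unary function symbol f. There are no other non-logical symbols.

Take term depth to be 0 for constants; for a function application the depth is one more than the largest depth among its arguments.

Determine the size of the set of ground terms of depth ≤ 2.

9

Let N_k count ground terms of depth at most k. Each non-constant term of depth ≤ k is some function symbol applied to depth-≤(k−1) arguments, giving N_k = 3 + N_{k-1}.
N_0 = 3
N_1 = 3 + 3 = 6
N_2 = 3 + 6 = 9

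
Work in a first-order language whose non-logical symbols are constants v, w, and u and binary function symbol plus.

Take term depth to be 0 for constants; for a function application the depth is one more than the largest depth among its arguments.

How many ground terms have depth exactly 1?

If N_k denotes the number of depth-≤k ground terms, the 3 constants give N_0 = 3, and each function symbol of arity r contributes N_{k-1}^r new terms at level k: N_k = 3 + N_{k-1}^2.
N_0 = 3
N_1 = 3 + 3^2 = 12
Terms of depth exactly 1: N_1 − N_0 = 12 − 3 = 9.

9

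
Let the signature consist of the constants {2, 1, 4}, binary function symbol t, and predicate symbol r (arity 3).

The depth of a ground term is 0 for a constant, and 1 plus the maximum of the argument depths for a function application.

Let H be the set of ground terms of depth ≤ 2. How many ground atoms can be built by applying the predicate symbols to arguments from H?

3176523

First count ground terms of depth ≤ 2.
If N_k denotes the number of depth-≤k ground terms, the 3 constants give N_0 = 3, and each function symbol of arity r contributes N_{k-1}^r new terms at level k: N_k = 3 + N_{k-1}^2.
N_0 = 3
N_1 = 3 + 3^2 = 12
N_2 = 3 + 12^2 = 147
So |H| = 147.
Each predicate of arity r yields |H|^r ground atoms (one per choice of an r-tuple from H):
  r: 147^3 = 3176523
Total ground atoms: 3176523.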